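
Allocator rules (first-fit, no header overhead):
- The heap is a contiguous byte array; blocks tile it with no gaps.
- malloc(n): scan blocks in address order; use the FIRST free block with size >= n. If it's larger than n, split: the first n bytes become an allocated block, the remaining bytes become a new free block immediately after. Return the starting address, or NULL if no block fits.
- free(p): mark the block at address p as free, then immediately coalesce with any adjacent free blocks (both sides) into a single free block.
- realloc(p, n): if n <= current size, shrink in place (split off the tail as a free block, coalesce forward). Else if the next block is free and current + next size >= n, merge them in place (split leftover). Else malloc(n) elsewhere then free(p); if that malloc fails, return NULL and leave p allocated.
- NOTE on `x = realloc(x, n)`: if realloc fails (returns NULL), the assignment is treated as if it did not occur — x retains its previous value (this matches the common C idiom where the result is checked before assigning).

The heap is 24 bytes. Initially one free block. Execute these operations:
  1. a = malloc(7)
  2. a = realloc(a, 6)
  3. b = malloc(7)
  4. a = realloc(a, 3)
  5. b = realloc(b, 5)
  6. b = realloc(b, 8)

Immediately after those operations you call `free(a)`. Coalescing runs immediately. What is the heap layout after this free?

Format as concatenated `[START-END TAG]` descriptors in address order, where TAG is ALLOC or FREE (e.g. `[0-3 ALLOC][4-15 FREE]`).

Op 1: a = malloc(7) -> a = 0; heap: [0-6 ALLOC][7-23 FREE]
Op 2: a = realloc(a, 6) -> a = 0; heap: [0-5 ALLOC][6-23 FREE]
Op 3: b = malloc(7) -> b = 6; heap: [0-5 ALLOC][6-12 ALLOC][13-23 FREE]
Op 4: a = realloc(a, 3) -> a = 0; heap: [0-2 ALLOC][3-5 FREE][6-12 ALLOC][13-23 FREE]
Op 5: b = realloc(b, 5) -> b = 6; heap: [0-2 ALLOC][3-5 FREE][6-10 ALLOC][11-23 FREE]
Op 6: b = realloc(b, 8) -> b = 6; heap: [0-2 ALLOC][3-5 FREE][6-13 ALLOC][14-23 FREE]
free(a): a = 0 -> block [0-2 ALLOC]; mark free, coalesce with adjacent free neighbors -> [0-5 FREE][6-13 ALLOC][14-23 FREE]

Answer: [0-5 FREE][6-13 ALLOC][14-23 FREE]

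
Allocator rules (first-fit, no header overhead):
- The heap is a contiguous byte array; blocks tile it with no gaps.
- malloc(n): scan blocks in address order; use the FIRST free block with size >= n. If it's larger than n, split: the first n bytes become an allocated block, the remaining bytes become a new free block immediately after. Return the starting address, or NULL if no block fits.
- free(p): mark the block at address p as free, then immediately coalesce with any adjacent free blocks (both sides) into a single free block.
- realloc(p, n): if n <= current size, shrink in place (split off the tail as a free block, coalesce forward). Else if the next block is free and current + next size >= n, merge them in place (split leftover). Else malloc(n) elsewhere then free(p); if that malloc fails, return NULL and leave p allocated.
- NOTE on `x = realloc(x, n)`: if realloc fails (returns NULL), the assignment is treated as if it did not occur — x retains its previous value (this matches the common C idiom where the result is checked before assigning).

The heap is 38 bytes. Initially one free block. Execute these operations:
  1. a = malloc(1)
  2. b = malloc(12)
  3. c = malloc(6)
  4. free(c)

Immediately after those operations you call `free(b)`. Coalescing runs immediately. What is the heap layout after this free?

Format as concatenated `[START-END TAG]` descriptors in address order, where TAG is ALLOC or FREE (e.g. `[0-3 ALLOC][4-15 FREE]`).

Answer: [0-0 ALLOC][1-37 FREE]

Derivation:
Op 1: a = malloc(1) -> a = 0; heap: [0-0 ALLOC][1-37 FREE]
Op 2: b = malloc(12) -> b = 1; heap: [0-0 ALLOC][1-12 ALLOC][13-37 FREE]
Op 3: c = malloc(6) -> c = 13; heap: [0-0 ALLOC][1-12 ALLOC][13-18 ALLOC][19-37 FREE]
Op 4: free(c) -> (freed c); heap: [0-0 ALLOC][1-12 ALLOC][13-37 FREE]
free(b): b = 1 -> block [1-12 ALLOC]; mark free, coalesce with adjacent free neighbors -> [0-0 ALLOC][1-37 FREE]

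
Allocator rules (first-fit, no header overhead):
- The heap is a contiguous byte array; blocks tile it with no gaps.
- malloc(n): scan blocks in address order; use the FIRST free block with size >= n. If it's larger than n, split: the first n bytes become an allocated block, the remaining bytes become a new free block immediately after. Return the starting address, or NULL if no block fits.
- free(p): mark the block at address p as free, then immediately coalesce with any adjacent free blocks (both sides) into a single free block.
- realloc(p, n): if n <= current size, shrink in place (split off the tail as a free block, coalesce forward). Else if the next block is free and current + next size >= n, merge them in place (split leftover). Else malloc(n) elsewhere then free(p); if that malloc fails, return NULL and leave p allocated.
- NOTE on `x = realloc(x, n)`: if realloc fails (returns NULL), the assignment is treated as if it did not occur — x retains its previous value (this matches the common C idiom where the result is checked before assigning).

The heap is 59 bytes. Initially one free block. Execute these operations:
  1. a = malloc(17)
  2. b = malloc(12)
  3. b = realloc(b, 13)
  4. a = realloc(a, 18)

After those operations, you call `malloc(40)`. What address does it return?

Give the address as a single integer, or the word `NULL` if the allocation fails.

Op 1: a = malloc(17) -> a = 0; heap: [0-16 ALLOC][17-58 FREE]
Op 2: b = malloc(12) -> b = 17; heap: [0-16 ALLOC][17-28 ALLOC][29-58 FREE]
Op 3: b = realloc(b, 13) -> b = 17; heap: [0-16 ALLOC][17-29 ALLOC][30-58 FREE]
Op 4: a = realloc(a, 18) -> a = 30; heap: [0-16 FREE][17-29 ALLOC][30-47 ALLOC][48-58 FREE]
malloc(40): first-fit scan over [0-16 FREE][17-29 ALLOC][30-47 ALLOC][48-58 FREE] -> NULL

Answer: NULL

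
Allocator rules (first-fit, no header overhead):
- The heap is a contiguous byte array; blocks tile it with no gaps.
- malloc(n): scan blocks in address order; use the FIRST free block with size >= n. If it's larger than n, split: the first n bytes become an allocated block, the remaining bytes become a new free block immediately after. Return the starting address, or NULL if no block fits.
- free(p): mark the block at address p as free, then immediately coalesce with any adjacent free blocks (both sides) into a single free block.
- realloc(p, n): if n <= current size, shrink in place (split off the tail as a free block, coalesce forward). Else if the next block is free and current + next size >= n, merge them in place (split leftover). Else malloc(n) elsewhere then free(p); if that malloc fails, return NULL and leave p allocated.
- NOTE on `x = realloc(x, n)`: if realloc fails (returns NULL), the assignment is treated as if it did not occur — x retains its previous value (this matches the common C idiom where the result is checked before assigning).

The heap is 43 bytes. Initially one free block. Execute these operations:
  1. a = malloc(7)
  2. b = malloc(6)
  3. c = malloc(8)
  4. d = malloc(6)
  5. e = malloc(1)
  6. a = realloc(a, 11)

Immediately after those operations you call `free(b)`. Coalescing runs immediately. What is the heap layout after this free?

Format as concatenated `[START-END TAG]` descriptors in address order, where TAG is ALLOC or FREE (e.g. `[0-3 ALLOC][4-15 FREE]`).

Answer: [0-12 FREE][13-20 ALLOC][21-26 ALLOC][27-27 ALLOC][28-38 ALLOC][39-42 FREE]

Derivation:
Op 1: a = malloc(7) -> a = 0; heap: [0-6 ALLOC][7-42 FREE]
Op 2: b = malloc(6) -> b = 7; heap: [0-6 ALLOC][7-12 ALLOC][13-42 FREE]
Op 3: c = malloc(8) -> c = 13; heap: [0-6 ALLOC][7-12 ALLOC][13-20 ALLOC][21-42 FREE]
Op 4: d = malloc(6) -> d = 21; heap: [0-6 ALLOC][7-12 ALLOC][13-20 ALLOC][21-26 ALLOC][27-42 FREE]
Op 5: e = malloc(1) -> e = 27; heap: [0-6 ALLOC][7-12 ALLOC][13-20 ALLOC][21-26 ALLOC][27-27 ALLOC][28-42 FREE]
Op 6: a = realloc(a, 11) -> a = 28; heap: [0-6 FREE][7-12 ALLOC][13-20 ALLOC][21-26 ALLOC][27-27 ALLOC][28-38 ALLOC][39-42 FREE]
free(b): b = 7 -> block [7-12 ALLOC]; mark free, coalesce with adjacent free neighbors -> [0-12 FREE][13-20 ALLOC][21-26 ALLOC][27-27 ALLOC][28-38 ALLOC][39-42 FREE]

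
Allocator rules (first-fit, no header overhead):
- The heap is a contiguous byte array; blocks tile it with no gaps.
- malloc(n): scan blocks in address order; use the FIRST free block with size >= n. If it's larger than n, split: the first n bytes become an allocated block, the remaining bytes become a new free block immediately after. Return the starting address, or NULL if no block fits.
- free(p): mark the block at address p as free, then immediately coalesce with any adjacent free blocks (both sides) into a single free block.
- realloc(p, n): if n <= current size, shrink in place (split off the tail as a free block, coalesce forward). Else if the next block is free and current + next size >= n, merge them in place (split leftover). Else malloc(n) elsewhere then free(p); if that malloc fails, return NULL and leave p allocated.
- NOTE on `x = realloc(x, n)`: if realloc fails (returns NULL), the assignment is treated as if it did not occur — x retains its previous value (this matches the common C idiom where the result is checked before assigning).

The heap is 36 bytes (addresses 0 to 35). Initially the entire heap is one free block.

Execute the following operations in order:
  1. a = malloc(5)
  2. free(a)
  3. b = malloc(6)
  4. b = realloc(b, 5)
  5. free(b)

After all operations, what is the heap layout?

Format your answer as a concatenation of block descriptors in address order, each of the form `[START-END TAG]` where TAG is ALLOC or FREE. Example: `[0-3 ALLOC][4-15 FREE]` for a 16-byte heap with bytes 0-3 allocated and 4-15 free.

Answer: [0-35 FREE]

Derivation:
Op 1: a = malloc(5) -> a = 0; heap: [0-4 ALLOC][5-35 FREE]
Op 2: free(a) -> (freed a); heap: [0-35 FREE]
Op 3: b = malloc(6) -> b = 0; heap: [0-5 ALLOC][6-35 FREE]
Op 4: b = realloc(b, 5) -> b = 0; heap: [0-4 ALLOC][5-35 FREE]
Op 5: free(b) -> (freed b); heap: [0-35 FREE]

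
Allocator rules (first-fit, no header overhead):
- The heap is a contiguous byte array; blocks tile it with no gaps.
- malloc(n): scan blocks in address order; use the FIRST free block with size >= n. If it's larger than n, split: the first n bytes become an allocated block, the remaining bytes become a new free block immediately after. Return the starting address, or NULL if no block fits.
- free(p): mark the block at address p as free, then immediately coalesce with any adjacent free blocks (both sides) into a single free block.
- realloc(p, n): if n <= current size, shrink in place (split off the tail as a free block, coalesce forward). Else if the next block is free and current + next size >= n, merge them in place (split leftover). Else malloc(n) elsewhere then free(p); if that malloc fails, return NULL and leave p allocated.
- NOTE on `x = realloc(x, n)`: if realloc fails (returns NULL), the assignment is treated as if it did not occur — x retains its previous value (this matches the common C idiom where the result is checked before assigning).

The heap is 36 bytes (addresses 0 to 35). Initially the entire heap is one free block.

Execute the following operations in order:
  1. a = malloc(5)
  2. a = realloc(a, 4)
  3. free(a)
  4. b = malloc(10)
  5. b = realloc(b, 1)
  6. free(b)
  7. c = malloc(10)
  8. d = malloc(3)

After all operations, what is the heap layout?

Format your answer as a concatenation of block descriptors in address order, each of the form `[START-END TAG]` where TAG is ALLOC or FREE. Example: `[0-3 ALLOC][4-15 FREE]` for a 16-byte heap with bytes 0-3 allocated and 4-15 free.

Answer: [0-9 ALLOC][10-12 ALLOC][13-35 FREE]

Derivation:
Op 1: a = malloc(5) -> a = 0; heap: [0-4 ALLOC][5-35 FREE]
Op 2: a = realloc(a, 4) -> a = 0; heap: [0-3 ALLOC][4-35 FREE]
Op 3: free(a) -> (freed a); heap: [0-35 FREE]
Op 4: b = malloc(10) -> b = 0; heap: [0-9 ALLOC][10-35 FREE]
Op 5: b = realloc(b, 1) -> b = 0; heap: [0-0 ALLOC][1-35 FREE]
Op 6: free(b) -> (freed b); heap: [0-35 FREE]
Op 7: c = malloc(10) -> c = 0; heap: [0-9 ALLOC][10-35 FREE]
Op 8: d = malloc(3) -> d = 10; heap: [0-9 ALLOC][10-12 ALLOC][13-35 FREE]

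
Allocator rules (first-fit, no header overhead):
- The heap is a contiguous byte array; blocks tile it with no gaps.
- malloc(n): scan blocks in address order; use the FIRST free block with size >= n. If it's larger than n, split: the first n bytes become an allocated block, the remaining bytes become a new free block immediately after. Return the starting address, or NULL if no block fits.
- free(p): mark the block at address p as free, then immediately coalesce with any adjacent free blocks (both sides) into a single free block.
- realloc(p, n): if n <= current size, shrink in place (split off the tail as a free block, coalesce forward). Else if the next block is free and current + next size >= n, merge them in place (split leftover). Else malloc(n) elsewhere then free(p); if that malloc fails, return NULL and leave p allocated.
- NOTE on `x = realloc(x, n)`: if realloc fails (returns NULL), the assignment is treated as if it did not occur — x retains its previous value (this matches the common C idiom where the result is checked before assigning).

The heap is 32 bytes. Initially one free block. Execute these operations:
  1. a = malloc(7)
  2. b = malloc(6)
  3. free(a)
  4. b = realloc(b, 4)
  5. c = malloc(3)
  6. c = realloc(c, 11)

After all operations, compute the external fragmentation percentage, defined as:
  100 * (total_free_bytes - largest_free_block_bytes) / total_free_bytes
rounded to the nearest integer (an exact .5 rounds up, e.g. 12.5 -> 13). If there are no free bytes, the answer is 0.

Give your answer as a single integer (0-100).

Op 1: a = malloc(7) -> a = 0; heap: [0-6 ALLOC][7-31 FREE]
Op 2: b = malloc(6) -> b = 7; heap: [0-6 ALLOC][7-12 ALLOC][13-31 FREE]
Op 3: free(a) -> (freed a); heap: [0-6 FREE][7-12 ALLOC][13-31 FREE]
Op 4: b = realloc(b, 4) -> b = 7; heap: [0-6 FREE][7-10 ALLOC][11-31 FREE]
Op 5: c = malloc(3) -> c = 0; heap: [0-2 ALLOC][3-6 FREE][7-10 ALLOC][11-31 FREE]
Op 6: c = realloc(c, 11) -> c = 11; heap: [0-6 FREE][7-10 ALLOC][11-21 ALLOC][22-31 FREE]
Free blocks: [7 10] total_free=17 largest=10 -> 100*(17-10)/17 = 700/17 ≈ 41.176 -> rounds to 41

Answer: 41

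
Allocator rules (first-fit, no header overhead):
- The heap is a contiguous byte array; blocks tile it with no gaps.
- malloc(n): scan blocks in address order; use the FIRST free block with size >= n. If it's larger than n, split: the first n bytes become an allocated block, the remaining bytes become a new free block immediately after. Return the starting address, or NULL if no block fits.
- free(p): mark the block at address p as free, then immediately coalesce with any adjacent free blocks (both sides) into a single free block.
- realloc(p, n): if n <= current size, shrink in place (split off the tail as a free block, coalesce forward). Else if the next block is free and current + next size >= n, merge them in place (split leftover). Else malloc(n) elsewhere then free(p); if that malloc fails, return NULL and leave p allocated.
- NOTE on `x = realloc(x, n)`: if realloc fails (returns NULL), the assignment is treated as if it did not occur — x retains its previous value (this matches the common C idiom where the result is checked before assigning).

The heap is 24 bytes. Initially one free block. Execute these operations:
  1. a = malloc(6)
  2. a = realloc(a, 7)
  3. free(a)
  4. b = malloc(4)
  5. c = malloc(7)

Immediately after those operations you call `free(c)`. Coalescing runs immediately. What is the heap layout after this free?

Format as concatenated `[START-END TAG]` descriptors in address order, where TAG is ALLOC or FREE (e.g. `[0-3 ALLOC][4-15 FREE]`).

Answer: [0-3 ALLOC][4-23 FREE]

Derivation:
Op 1: a = malloc(6) -> a = 0; heap: [0-5 ALLOC][6-23 FREE]
Op 2: a = realloc(a, 7) -> a = 0; heap: [0-6 ALLOC][7-23 FREE]
Op 3: free(a) -> (freed a); heap: [0-23 FREE]
Op 4: b = malloc(4) -> b = 0; heap: [0-3 ALLOC][4-23 FREE]
Op 5: c = malloc(7) -> c = 4; heap: [0-3 ALLOC][4-10 ALLOC][11-23 FREE]
free(c): c = 4 -> block [4-10 ALLOC]; mark free, coalesce with adjacent free neighbors -> [0-3 ALLOC][4-23 FREE]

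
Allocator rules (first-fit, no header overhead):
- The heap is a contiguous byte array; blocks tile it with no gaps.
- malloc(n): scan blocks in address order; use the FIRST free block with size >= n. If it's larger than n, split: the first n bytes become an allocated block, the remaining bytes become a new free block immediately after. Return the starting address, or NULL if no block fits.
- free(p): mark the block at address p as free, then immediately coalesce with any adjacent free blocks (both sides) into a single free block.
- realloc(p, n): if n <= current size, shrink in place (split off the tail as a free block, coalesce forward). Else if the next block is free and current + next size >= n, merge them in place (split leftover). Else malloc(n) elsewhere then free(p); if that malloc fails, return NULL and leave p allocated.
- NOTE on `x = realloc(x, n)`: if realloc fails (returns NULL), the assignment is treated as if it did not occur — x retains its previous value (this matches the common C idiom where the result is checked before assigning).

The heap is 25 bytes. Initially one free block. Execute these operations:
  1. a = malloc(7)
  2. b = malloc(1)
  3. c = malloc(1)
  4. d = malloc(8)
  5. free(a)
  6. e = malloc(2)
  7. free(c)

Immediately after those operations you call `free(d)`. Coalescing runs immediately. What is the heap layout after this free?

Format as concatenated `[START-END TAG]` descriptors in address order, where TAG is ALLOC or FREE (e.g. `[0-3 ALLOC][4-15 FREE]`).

Op 1: a = malloc(7) -> a = 0; heap: [0-6 ALLOC][7-24 FREE]
Op 2: b = malloc(1) -> b = 7; heap: [0-6 ALLOC][7-7 ALLOC][8-24 FREE]
Op 3: c = malloc(1) -> c = 8; heap: [0-6 ALLOC][7-7 ALLOC][8-8 ALLOC][9-24 FREE]
Op 4: d = malloc(8) -> d = 9; heap: [0-6 ALLOC][7-7 ALLOC][8-8 ALLOC][9-16 ALLOC][17-24 FREE]
Op 5: free(a) -> (freed a); heap: [0-6 FREE][7-7 ALLOC][8-8 ALLOC][9-16 ALLOC][17-24 FREE]
Op 6: e = malloc(2) -> e = 0; heap: [0-1 ALLOC][2-6 FREE][7-7 ALLOC][8-8 ALLOC][9-16 ALLOC][17-24 FREE]
Op 7: free(c) -> (freed c); heap: [0-1 ALLOC][2-6 FREE][7-7 ALLOC][8-8 FREE][9-16 ALLOC][17-24 FREE]
free(d): d = 9 -> block [9-16 ALLOC]; mark free, coalesce with adjacent free neighbors -> [0-1 ALLOC][2-6 FREE][7-7 ALLOC][8-24 FREE]

Answer: [0-1 ALLOC][2-6 FREE][7-7 ALLOC][8-24 FREE]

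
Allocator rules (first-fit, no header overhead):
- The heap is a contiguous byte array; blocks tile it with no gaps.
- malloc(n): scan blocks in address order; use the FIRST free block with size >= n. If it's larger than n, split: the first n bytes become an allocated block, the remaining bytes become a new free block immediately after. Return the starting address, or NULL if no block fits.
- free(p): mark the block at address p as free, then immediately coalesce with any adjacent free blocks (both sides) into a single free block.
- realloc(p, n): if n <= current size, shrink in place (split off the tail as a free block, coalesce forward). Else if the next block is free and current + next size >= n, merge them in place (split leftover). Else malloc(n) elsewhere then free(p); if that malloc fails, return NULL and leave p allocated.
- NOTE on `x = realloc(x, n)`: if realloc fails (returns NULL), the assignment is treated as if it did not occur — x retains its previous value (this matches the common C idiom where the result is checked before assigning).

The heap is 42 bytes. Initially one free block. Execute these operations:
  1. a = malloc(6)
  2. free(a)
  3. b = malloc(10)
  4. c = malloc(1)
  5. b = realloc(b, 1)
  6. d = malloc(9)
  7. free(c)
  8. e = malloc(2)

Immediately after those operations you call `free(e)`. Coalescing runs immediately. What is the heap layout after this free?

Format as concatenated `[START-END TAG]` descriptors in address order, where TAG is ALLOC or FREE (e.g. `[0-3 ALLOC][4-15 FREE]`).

Answer: [0-0 ALLOC][1-9 ALLOC][10-41 FREE]

Derivation:
Op 1: a = malloc(6) -> a = 0; heap: [0-5 ALLOC][6-41 FREE]
Op 2: free(a) -> (freed a); heap: [0-41 FREE]
Op 3: b = malloc(10) -> b = 0; heap: [0-9 ALLOC][10-41 FREE]
Op 4: c = malloc(1) -> c = 10; heap: [0-9 ALLOC][10-10 ALLOC][11-41 FREE]
Op 5: b = realloc(b, 1) -> b = 0; heap: [0-0 ALLOC][1-9 FREE][10-10 ALLOC][11-41 FREE]
Op 6: d = malloc(9) -> d = 1; heap: [0-0 ALLOC][1-9 ALLOC][10-10 ALLOC][11-41 FREE]
Op 7: free(c) -> (freed c); heap: [0-0 ALLOC][1-9 ALLOC][10-41 FREE]
Op 8: e = malloc(2) -> e = 10; heap: [0-0 ALLOC][1-9 ALLOC][10-11 ALLOC][12-41 FREE]
free(e): e = 10 -> block [10-11 ALLOC]; mark free, coalesce with adjacent free neighbors -> [0-0 ALLOC][1-9 ALLOC][10-41 FREE]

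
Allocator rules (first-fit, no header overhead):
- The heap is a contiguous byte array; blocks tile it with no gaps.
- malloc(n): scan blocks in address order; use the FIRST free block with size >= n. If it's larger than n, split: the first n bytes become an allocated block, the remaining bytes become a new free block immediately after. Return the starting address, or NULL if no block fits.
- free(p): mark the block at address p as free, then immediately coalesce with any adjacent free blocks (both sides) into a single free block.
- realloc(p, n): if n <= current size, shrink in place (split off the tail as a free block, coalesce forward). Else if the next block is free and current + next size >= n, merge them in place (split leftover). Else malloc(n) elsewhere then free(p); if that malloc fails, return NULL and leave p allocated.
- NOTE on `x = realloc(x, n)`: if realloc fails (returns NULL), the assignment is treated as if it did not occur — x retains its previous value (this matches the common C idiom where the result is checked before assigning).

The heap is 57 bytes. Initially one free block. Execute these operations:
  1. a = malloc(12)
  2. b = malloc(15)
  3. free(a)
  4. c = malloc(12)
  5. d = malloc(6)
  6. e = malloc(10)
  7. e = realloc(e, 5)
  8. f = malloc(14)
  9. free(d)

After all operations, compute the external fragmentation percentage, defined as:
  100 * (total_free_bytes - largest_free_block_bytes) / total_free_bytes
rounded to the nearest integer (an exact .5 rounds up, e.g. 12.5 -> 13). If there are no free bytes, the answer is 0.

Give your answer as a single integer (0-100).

Answer: 45

Derivation:
Op 1: a = malloc(12) -> a = 0; heap: [0-11 ALLOC][12-56 FREE]
Op 2: b = malloc(15) -> b = 12; heap: [0-11 ALLOC][12-26 ALLOC][27-56 FREE]
Op 3: free(a) -> (freed a); heap: [0-11 FREE][12-26 ALLOC][27-56 FREE]
Op 4: c = malloc(12) -> c = 0; heap: [0-11 ALLOC][12-26 ALLOC][27-56 FREE]
Op 5: d = malloc(6) -> d = 27; heap: [0-11 ALLOC][12-26 ALLOC][27-32 ALLOC][33-56 FREE]
Op 6: e = malloc(10) -> e = 33; heap: [0-11 ALLOC][12-26 ALLOC][27-32 ALLOC][33-42 ALLOC][43-56 FREE]
Op 7: e = realloc(e, 5) -> e = 33; heap: [0-11 ALLOC][12-26 ALLOC][27-32 ALLOC][33-37 ALLOC][38-56 FREE]
Op 8: f = malloc(14) -> f = 38; heap: [0-11 ALLOC][12-26 ALLOC][27-32 ALLOC][33-37 ALLOC][38-51 ALLOC][52-56 FREE]
Op 9: free(d) -> (freed d); heap: [0-11 ALLOC][12-26 ALLOC][27-32 FREE][33-37 ALLOC][38-51 ALLOC][52-56 FREE]
Free blocks: [6 5] total_free=11 largest=6 -> 100*(11-6)/11 = 500/11 ≈ 45.455 -> rounds to 45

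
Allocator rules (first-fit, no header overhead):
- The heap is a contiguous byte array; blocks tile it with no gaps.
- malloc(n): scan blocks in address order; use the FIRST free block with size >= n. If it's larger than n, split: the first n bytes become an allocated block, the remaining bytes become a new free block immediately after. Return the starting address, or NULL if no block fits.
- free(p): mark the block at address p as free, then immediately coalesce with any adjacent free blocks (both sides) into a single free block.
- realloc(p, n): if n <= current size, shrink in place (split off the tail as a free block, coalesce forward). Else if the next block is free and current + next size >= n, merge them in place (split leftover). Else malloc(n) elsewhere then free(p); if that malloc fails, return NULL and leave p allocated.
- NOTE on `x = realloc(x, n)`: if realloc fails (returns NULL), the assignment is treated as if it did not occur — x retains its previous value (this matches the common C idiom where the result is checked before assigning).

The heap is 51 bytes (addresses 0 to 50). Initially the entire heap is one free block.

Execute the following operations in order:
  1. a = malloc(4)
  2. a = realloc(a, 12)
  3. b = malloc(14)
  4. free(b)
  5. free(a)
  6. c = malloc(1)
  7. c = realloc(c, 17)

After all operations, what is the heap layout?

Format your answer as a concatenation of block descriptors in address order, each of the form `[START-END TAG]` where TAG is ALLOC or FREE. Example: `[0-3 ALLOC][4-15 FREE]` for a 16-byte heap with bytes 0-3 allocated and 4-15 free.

Op 1: a = malloc(4) -> a = 0; heap: [0-3 ALLOC][4-50 FREE]
Op 2: a = realloc(a, 12) -> a = 0; heap: [0-11 ALLOC][12-50 FREE]
Op 3: b = malloc(14) -> b = 12; heap: [0-11 ALLOC][12-25 ALLOC][26-50 FREE]
Op 4: free(b) -> (freed b); heap: [0-11 ALLOC][12-50 FREE]
Op 5: free(a) -> (freed a); heap: [0-50 FREE]
Op 6: c = malloc(1) -> c = 0; heap: [0-0 ALLOC][1-50 FREE]
Op 7: c = realloc(c, 17) -> c = 0; heap: [0-16 ALLOC][17-50 FREE]

Answer: [0-16 ALLOC][17-50 FREE]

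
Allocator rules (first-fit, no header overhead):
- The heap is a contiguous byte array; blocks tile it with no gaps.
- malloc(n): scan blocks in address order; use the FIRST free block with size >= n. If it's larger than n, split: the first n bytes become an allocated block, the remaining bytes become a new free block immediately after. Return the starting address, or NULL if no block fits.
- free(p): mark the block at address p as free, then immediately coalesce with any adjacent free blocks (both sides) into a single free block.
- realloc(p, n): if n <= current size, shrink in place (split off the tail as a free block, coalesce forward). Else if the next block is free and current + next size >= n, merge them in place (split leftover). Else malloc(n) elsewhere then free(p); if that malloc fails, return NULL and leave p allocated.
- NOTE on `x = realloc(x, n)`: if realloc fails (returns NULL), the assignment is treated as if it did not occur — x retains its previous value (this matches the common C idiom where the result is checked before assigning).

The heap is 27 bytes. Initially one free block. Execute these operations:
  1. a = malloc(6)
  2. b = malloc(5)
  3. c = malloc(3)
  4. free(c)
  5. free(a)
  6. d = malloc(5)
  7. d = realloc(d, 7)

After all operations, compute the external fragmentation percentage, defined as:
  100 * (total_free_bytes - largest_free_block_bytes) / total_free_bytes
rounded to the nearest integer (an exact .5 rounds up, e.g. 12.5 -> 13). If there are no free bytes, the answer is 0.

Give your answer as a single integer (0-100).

Answer: 40

Derivation:
Op 1: a = malloc(6) -> a = 0; heap: [0-5 ALLOC][6-26 FREE]
Op 2: b = malloc(5) -> b = 6; heap: [0-5 ALLOC][6-10 ALLOC][11-26 FREE]
Op 3: c = malloc(3) -> c = 11; heap: [0-5 ALLOC][6-10 ALLOC][11-13 ALLOC][14-26 FREE]
Op 4: free(c) -> (freed c); heap: [0-5 ALLOC][6-10 ALLOC][11-26 FREE]
Op 5: free(a) -> (freed a); heap: [0-5 FREE][6-10 ALLOC][11-26 FREE]
Op 6: d = malloc(5) -> d = 0; heap: [0-4 ALLOC][5-5 FREE][6-10 ALLOC][11-26 FREE]
Op 7: d = realloc(d, 7) -> d = 11; heap: [0-5 FREE][6-10 ALLOC][11-17 ALLOC][18-26 FREE]
Free blocks: [6 9] total_free=15 largest=9 -> 100*(15-9)/15 = 600/15 = 40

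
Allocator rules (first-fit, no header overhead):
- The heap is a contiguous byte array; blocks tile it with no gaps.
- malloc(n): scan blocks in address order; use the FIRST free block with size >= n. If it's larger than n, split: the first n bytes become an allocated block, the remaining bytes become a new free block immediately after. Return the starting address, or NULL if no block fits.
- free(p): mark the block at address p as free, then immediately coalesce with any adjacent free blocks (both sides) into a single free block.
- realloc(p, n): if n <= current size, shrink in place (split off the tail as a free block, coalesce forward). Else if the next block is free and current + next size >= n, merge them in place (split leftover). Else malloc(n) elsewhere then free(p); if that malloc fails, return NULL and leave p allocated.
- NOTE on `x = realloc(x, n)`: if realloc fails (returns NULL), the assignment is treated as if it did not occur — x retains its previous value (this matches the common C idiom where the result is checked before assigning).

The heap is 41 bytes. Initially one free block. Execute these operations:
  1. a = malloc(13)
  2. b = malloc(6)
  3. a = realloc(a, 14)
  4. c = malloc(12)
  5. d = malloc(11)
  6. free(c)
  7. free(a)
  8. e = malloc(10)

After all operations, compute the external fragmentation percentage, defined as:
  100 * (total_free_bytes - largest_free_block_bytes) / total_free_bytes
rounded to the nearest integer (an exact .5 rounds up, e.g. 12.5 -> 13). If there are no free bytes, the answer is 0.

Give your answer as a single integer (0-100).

Op 1: a = malloc(13) -> a = 0; heap: [0-12 ALLOC][13-40 FREE]
Op 2: b = malloc(6) -> b = 13; heap: [0-12 ALLOC][13-18 ALLOC][19-40 FREE]
Op 3: a = realloc(a, 14) -> a = 19; heap: [0-12 FREE][13-18 ALLOC][19-32 ALLOC][33-40 FREE]
Op 4: c = malloc(12) -> c = 0; heap: [0-11 ALLOC][12-12 FREE][13-18 ALLOC][19-32 ALLOC][33-40 FREE]
Op 5: d = malloc(11) -> d = NULL; heap: [0-11 ALLOC][12-12 FREE][13-18 ALLOC][19-32 ALLOC][33-40 FREE]
Op 6: free(c) -> (freed c); heap: [0-12 FREE][13-18 ALLOC][19-32 ALLOC][33-40 FREE]
Op 7: free(a) -> (freed a); heap: [0-12 FREE][13-18 ALLOC][19-40 FREE]
Op 8: e = malloc(10) -> e = 0; heap: [0-9 ALLOC][10-12 FREE][13-18 ALLOC][19-40 FREE]
Free blocks: [3 22] total_free=25 largest=22 -> 100*(25-22)/25 = 300/25 = 12

Answer: 12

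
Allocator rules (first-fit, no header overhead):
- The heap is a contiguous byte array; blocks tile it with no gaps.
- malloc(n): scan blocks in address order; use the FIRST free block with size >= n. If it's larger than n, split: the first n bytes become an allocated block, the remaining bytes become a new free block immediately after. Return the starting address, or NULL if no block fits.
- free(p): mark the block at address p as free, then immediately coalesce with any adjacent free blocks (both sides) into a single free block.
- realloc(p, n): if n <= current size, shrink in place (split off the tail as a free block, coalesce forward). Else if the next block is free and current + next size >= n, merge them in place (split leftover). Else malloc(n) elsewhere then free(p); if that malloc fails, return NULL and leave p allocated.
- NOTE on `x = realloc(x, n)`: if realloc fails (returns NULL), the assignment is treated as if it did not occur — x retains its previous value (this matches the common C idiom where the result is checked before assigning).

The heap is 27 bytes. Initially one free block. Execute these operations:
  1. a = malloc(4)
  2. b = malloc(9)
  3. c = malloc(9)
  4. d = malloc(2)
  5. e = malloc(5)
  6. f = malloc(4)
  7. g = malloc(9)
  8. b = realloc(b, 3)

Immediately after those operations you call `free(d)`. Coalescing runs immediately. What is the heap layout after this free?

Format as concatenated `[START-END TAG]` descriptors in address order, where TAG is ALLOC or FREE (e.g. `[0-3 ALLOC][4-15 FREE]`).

Op 1: a = malloc(4) -> a = 0; heap: [0-3 ALLOC][4-26 FREE]
Op 2: b = malloc(9) -> b = 4; heap: [0-3 ALLOC][4-12 ALLOC][13-26 FREE]
Op 3: c = malloc(9) -> c = 13; heap: [0-3 ALLOC][4-12 ALLOC][13-21 ALLOC][22-26 FREE]
Op 4: d = malloc(2) -> d = 22; heap: [0-3 ALLOC][4-12 ALLOC][13-21 ALLOC][22-23 ALLOC][24-26 FREE]
Op 5: e = malloc(5) -> e = NULL; heap: [0-3 ALLOC][4-12 ALLOC][13-21 ALLOC][22-23 ALLOC][24-26 FREE]
Op 6: f = malloc(4) -> f = NULL; heap: [0-3 ALLOC][4-12 ALLOC][13-21 ALLOC][22-23 ALLOC][24-26 FREE]
Op 7: g = malloc(9) -> g = NULL; heap: [0-3 ALLOC][4-12 ALLOC][13-21 ALLOC][22-23 ALLOC][24-26 FREE]
Op 8: b = realloc(b, 3) -> b = 4; heap: [0-3 ALLOC][4-6 ALLOC][7-12 FREE][13-21 ALLOC][22-23 ALLOC][24-26 FREE]
free(d): d = 22 -> block [22-23 ALLOC]; mark free, coalesce with adjacent free neighbors -> [0-3 ALLOC][4-6 ALLOC][7-12 FREE][13-21 ALLOC][22-26 FREE]

Answer: [0-3 ALLOC][4-6 ALLOC][7-12 FREE][13-21 ALLOC][22-26 FREE]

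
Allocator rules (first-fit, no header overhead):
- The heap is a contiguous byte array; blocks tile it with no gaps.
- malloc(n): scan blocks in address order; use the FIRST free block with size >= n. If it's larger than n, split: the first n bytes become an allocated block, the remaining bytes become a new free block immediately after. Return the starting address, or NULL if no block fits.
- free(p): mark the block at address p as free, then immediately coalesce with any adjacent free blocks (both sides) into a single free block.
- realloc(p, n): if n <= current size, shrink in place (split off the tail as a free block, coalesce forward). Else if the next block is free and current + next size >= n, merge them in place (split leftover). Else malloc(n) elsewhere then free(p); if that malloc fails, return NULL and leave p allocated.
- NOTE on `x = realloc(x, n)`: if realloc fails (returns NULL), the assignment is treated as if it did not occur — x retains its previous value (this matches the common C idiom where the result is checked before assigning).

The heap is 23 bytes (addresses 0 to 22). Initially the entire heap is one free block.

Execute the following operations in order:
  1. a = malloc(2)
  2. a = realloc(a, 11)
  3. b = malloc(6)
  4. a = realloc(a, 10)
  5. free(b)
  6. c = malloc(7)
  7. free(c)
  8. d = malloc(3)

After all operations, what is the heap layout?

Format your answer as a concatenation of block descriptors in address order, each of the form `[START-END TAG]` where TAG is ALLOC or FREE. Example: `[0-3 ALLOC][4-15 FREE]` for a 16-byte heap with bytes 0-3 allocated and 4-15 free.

Answer: [0-9 ALLOC][10-12 ALLOC][13-22 FREE]

Derivation:
Op 1: a = malloc(2) -> a = 0; heap: [0-1 ALLOC][2-22 FREE]
Op 2: a = realloc(a, 11) -> a = 0; heap: [0-10 ALLOC][11-22 FREE]
Op 3: b = malloc(6) -> b = 11; heap: [0-10 ALLOC][11-16 ALLOC][17-22 FREE]
Op 4: a = realloc(a, 10) -> a = 0; heap: [0-9 ALLOC][10-10 FREE][11-16 ALLOC][17-22 FREE]
Op 5: free(b) -> (freed b); heap: [0-9 ALLOC][10-22 FREE]
Op 6: c = malloc(7) -> c = 10; heap: [0-9 ALLOC][10-16 ALLOC][17-22 FREE]
Op 7: free(c) -> (freed c); heap: [0-9 ALLOC][10-22 FREE]
Op 8: d = malloc(3) -> d = 10; heap: [0-9 ALLOC][10-12 ALLOC][13-22 FREE]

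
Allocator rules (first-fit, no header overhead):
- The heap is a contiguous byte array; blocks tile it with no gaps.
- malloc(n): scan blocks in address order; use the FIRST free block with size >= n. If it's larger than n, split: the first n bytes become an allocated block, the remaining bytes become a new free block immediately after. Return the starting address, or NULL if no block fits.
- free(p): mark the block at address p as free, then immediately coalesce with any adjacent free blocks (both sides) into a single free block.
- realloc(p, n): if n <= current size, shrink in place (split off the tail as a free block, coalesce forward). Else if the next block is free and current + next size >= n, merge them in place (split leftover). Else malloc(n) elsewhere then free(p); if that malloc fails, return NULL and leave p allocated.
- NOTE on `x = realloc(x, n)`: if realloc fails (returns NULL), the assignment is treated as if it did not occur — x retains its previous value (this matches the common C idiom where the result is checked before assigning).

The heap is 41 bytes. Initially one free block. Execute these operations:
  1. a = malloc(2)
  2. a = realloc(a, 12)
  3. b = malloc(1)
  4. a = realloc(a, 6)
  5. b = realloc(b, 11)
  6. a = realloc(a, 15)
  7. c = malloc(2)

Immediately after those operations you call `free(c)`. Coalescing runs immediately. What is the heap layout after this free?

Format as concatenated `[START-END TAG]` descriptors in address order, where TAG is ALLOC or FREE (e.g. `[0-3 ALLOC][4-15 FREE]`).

Op 1: a = malloc(2) -> a = 0; heap: [0-1 ALLOC][2-40 FREE]
Op 2: a = realloc(a, 12) -> a = 0; heap: [0-11 ALLOC][12-40 FREE]
Op 3: b = malloc(1) -> b = 12; heap: [0-11 ALLOC][12-12 ALLOC][13-40 FREE]
Op 4: a = realloc(a, 6) -> a = 0; heap: [0-5 ALLOC][6-11 FREE][12-12 ALLOC][13-40 FREE]
Op 5: b = realloc(b, 11) -> b = 12; heap: [0-5 ALLOC][6-11 FREE][12-22 ALLOC][23-40 FREE]
Op 6: a = realloc(a, 15) -> a = 23; heap: [0-11 FREE][12-22 ALLOC][23-37 ALLOC][38-40 FREE]
Op 7: c = malloc(2) -> c = 0; heap: [0-1 ALLOC][2-11 FREE][12-22 ALLOC][23-37 ALLOC][38-40 FREE]
free(c): c = 0 -> block [0-1 ALLOC]; mark free, coalesce with adjacent free neighbors -> [0-11 FREE][12-22 ALLOC][23-37 ALLOC][38-40 FREE]

Answer: [0-11 FREE][12-22 ALLOC][23-37 ALLOC][38-40 FREE]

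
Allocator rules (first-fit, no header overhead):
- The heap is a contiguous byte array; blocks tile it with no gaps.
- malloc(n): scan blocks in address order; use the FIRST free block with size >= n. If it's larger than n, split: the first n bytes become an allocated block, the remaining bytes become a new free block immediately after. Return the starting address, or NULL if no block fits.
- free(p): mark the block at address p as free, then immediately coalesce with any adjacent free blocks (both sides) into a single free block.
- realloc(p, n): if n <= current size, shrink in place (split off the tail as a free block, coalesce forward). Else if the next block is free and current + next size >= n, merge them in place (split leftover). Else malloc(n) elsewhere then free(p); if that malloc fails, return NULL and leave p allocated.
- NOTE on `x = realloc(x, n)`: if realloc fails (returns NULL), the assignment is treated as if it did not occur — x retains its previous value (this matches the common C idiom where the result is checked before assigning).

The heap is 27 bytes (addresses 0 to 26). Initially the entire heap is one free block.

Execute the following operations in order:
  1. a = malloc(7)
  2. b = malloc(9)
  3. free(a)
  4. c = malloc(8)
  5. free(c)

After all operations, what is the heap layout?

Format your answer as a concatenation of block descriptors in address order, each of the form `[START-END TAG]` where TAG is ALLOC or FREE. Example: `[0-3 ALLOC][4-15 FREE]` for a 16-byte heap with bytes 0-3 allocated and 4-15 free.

Answer: [0-6 FREE][7-15 ALLOC][16-26 FREE]

Derivation:
Op 1: a = malloc(7) -> a = 0; heap: [0-6 ALLOC][7-26 FREE]
Op 2: b = malloc(9) -> b = 7; heap: [0-6 ALLOC][7-15 ALLOC][16-26 FREE]
Op 3: free(a) -> (freed a); heap: [0-6 FREE][7-15 ALLOC][16-26 FREE]
Op 4: c = malloc(8) -> c = 16; heap: [0-6 FREE][7-15 ALLOC][16-23 ALLOC][24-26 FREE]
Op 5: free(c) -> (freed c); heap: [0-6 FREE][7-15 ALLOC][16-26 FREE]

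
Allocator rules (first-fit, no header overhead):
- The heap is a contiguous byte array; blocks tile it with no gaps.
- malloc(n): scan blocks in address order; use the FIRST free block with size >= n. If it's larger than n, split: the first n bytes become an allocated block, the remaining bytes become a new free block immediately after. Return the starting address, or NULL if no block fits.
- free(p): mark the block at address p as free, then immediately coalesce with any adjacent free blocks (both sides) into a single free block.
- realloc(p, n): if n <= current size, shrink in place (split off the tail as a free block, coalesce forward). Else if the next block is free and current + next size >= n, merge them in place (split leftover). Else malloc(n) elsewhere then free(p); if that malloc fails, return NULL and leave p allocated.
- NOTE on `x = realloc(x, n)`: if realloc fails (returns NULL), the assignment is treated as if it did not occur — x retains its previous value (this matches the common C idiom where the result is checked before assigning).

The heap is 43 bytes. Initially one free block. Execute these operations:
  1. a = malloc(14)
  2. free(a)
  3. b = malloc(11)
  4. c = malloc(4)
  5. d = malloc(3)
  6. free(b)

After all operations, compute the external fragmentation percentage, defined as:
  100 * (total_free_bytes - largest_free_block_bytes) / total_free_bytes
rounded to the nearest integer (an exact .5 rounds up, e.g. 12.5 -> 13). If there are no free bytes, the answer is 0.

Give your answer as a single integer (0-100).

Answer: 31

Derivation:
Op 1: a = malloc(14) -> a = 0; heap: [0-13 ALLOC][14-42 FREE]
Op 2: free(a) -> (freed a); heap: [0-42 FREE]
Op 3: b = malloc(11) -> b = 0; heap: [0-10 ALLOC][11-42 FREE]
Op 4: c = malloc(4) -> c = 11; heap: [0-10 ALLOC][11-14 ALLOC][15-42 FREE]
Op 5: d = malloc(3) -> d = 15; heap: [0-10 ALLOC][11-14 ALLOC][15-17 ALLOC][18-42 FREE]
Op 6: free(b) -> (freed b); heap: [0-10 FREE][11-14 ALLOC][15-17 ALLOC][18-42 FREE]
Free blocks: [11 25] total_free=36 largest=25 -> 100*(36-25)/36 = 1100/36 ≈ 30.556 -> rounds to 31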